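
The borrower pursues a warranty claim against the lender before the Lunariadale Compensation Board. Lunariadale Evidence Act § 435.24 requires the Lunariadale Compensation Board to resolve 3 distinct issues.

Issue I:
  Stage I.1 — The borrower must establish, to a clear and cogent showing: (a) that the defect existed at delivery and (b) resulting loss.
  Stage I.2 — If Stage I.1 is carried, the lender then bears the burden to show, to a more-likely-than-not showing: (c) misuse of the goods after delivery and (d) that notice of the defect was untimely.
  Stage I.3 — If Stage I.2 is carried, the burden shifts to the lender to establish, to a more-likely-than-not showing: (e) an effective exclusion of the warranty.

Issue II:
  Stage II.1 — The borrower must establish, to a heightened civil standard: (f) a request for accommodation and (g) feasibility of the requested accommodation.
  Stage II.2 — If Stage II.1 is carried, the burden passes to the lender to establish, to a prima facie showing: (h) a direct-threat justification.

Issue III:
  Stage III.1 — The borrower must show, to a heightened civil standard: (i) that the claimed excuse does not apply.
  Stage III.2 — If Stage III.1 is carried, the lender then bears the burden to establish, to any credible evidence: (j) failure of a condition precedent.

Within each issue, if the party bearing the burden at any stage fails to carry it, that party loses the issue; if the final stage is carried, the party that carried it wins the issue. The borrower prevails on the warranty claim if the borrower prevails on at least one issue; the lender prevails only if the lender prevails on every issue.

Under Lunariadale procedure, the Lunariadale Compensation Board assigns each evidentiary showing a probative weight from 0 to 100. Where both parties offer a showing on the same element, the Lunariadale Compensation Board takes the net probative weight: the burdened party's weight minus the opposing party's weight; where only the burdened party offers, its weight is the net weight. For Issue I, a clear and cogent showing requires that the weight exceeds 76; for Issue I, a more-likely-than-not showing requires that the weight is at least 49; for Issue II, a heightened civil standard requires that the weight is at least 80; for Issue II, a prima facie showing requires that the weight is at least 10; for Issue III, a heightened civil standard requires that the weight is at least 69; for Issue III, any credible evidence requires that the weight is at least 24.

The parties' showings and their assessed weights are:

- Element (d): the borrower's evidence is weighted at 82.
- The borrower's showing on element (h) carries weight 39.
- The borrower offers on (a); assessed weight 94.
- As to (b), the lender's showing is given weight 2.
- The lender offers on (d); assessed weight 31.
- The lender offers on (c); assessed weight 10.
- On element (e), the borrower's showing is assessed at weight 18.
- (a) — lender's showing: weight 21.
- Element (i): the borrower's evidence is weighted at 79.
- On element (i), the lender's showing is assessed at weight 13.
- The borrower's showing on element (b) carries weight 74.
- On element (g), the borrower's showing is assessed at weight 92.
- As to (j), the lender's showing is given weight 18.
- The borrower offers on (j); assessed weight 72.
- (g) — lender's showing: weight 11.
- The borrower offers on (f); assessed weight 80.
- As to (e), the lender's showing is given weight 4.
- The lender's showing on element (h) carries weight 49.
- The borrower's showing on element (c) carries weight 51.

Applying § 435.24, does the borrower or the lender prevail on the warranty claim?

— Issue I —
Stage I.1 — burden on borrower; standard: a clear and cogent showing (weight exceeds 76).
    (a): 94 − 21 = 73 ≤ 76 [not met]
    (b): 74 − 2 = 72 ≤ 76 [not met]
  Stage I.1 not carried; the borrower fails its burden.
The lender prevails on this issue.
— Issue II —
Stage II.1 (borrower, a heightened civil standard, weight is at least 80): (f) 80 ≥ 80 — meets; (g) net 92−11=81 ≥ 80 — meets.
  Stage II.1 carried; the burden shifts to the lender.
Stage II.2 (lender, a prima facie showing, weight is at least 10): (h) net 49−39=10 ≥ 10 — meets.
  The lender carries the last stage.
With every stage satisfied, the lender prevails on this issue.
— Issue III —
At Stage III.1 the borrower must meet a heightened civil standard (weight is at least 69): on (i) the weight is 79 less the opposing 13 gives net 66, < 69, so (i) does not meet the standard.
  Stage III.1 not carried; the borrower fails its burden.
The lender prevails on this issue.
Per-issue: Issue I → lender; Issue II → lender; Issue III → lender. The borrower must prevail on at least one issue; overall, the lender prevails.

lender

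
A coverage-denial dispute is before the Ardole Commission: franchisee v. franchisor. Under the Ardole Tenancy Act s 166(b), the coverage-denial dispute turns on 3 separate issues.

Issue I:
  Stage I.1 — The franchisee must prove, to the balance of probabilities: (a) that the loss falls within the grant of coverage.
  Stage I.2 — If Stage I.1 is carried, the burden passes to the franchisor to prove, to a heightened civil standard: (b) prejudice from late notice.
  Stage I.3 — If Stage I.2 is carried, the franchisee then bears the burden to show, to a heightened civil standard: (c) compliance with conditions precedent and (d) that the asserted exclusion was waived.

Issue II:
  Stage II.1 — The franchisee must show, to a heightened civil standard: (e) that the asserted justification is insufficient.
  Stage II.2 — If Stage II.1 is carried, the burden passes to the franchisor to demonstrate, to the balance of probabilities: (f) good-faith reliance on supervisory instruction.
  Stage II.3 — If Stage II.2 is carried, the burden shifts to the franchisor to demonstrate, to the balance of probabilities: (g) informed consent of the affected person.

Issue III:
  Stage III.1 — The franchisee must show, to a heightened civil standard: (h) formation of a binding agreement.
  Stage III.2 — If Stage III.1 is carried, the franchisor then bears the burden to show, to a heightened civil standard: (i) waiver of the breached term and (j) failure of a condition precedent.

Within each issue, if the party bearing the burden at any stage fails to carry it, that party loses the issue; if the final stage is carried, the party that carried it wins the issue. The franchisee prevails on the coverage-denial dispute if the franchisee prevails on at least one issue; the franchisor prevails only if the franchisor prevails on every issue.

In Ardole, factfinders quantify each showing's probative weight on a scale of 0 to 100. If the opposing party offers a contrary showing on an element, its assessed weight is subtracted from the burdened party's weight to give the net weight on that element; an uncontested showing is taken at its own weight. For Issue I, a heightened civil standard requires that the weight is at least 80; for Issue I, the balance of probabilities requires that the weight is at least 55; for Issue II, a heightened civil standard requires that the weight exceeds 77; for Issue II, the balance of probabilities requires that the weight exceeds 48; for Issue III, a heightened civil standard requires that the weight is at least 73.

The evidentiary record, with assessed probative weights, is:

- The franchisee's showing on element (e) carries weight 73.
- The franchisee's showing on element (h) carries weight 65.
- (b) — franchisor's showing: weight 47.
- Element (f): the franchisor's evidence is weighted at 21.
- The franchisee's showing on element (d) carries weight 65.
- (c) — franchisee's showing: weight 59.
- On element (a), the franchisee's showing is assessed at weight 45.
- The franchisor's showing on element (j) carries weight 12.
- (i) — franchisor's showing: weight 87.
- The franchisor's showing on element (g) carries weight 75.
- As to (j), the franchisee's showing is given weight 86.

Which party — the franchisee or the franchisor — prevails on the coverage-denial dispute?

franchisor

— Issue I —
At Stage I.1 the franchisee must meet the balance of probabilities (weight is at least 55): on (a) the weight is 45, which does not reach 55, so (a) does not meet the standard.
  Stage I.1 not carried; the franchisee fails its burden.
So the franchisor prevails on this issue.
— Issue II —
Stage II.1 (franchisee, a heightened civil standard, weight exceeds 77): (e) 73 ≤ 77 — fails.
  The franchisee does not carry Stage II.1.
The analysis ends at Stage II.1; the franchisor prevails on this issue.
— Issue III —
Stage III.1 — burden on franchisee; standard: a heightened civil standard (weight is at least 73).
    (h): 65 < 73 [not met]
  The franchisee does not carry Stage III.1.
The franchisor prevails on this issue.
Per-issue: Issue I → franchisor; Issue II → franchisor; Issue III → franchisor. The franchisee must prevail on at least one issue; overall, the franchisor prevails.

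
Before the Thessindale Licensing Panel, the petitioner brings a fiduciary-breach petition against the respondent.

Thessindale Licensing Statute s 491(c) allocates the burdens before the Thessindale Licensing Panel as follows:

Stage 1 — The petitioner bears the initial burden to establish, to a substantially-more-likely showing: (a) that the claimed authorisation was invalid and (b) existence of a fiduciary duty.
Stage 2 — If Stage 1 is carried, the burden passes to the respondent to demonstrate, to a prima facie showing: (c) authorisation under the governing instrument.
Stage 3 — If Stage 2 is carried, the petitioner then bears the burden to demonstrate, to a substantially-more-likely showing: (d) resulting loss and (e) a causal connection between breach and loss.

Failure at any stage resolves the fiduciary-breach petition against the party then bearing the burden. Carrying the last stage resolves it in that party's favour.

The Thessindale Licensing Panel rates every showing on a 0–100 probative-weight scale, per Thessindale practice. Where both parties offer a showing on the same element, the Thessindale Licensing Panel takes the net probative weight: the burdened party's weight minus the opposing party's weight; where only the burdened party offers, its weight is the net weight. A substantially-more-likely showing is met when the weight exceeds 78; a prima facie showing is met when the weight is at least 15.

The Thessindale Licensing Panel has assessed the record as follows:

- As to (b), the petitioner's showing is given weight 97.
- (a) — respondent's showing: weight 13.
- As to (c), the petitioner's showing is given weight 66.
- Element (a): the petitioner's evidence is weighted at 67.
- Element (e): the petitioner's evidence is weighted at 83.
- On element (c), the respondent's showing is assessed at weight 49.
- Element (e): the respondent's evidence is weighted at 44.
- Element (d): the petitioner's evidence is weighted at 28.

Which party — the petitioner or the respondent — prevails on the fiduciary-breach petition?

At Stage 1 the petitioner must meet a substantially-more-likely showing (weight exceeds 78): on (a) the weight is 67 less the opposing 13 gives net 54, ≤ 78, so (a) does not meet the standard; on (b) the weight is 97, which does exceed 78, so (b) meets the standard.
  Not every element is met, so the petitioner fails to carry Stage 1.
So the respondent prevails.

respondent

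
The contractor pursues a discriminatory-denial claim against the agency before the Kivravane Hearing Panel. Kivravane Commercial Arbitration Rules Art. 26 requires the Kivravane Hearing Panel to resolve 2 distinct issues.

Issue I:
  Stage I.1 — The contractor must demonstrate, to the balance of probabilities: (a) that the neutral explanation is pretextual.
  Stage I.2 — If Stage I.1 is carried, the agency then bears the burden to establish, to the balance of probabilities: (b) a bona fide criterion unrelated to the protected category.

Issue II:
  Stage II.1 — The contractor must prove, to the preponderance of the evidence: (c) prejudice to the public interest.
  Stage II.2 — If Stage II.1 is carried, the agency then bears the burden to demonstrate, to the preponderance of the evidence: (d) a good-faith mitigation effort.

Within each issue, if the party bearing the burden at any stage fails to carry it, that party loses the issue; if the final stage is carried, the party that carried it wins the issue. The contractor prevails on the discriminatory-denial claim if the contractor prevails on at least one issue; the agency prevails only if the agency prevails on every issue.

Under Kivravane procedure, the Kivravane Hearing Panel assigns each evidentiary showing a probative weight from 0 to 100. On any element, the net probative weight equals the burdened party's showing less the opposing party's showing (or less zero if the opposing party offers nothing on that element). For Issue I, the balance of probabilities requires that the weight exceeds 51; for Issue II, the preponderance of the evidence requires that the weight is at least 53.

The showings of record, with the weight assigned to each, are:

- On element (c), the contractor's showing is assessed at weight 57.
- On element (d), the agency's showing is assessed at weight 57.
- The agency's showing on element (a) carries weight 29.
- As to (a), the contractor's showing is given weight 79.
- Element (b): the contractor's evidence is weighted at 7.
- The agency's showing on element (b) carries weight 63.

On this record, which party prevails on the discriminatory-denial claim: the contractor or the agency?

agency

— Issue I —
Stage I.1 — burden on contractor; standard: the balance of probabilities (weight exceeds 51).
    (a): 79 − 29 = 50 ≤ 51 [not met]
  Stage I.1 not carried; the contractor fails its burden.
The analysis ends at Stage I.1; the agency prevails on this issue.
— Issue II —
Stage II.1 (contractor, the preponderance of the evidence, weight is at least 53): (c) 57 ≥ 53 — meets.
  Stage II.1 carried; the burden shifts to the agency.
Stage II.2 (agency, the preponderance of the evidence, weight is at least 53): (d) 57 ≥ 53 — meets.
  All elements met at the final stage.
All stages carried — the agency prevails on this issue.
Per-issue: Issue I → agency; Issue II → agency. The contractor must prevail on at least one issue; overall, the agency prevails.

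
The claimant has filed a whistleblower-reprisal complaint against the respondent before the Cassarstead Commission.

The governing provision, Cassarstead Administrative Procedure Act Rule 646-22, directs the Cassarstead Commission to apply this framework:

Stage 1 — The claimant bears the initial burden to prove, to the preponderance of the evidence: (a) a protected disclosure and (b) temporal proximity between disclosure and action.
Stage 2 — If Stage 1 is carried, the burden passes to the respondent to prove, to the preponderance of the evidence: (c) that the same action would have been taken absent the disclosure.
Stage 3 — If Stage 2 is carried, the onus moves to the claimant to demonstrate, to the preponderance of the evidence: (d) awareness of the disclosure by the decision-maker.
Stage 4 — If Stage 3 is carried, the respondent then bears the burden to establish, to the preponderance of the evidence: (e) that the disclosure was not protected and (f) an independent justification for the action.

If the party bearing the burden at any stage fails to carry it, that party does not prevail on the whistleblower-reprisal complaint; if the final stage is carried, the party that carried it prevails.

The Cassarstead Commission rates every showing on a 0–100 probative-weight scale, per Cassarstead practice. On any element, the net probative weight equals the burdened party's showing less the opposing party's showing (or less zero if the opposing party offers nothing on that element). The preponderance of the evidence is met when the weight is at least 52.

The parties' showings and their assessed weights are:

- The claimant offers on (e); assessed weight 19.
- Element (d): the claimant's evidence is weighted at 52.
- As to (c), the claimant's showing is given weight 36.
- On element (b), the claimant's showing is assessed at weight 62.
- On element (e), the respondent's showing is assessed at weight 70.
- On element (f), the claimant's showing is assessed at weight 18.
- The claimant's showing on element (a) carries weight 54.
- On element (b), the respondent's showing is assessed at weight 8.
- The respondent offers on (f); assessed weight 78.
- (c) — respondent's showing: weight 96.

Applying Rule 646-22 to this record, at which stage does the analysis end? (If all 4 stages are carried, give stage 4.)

stage 4

Stage 1 — burden on claimant; standard: the preponderance of the evidence (weight is at least 52).
    (a): 54 ≥ 52 [met]
    (b): 62 − 8 = 54 ≥ 52 [met]
  Stage 1 is satisfied; the onus moves to the respondent.
Stage 2 — burden on respondent; standard: the preponderance of the evidence (weight is at least 52).
    (c): 96 − 36 = 60 ≥ 52 [met]
  The respondent carries Stage 2; the claimant now bears the burden.
Stage 3 — burden on claimant; standard: the preponderance of the evidence (weight is at least 52).
    (d): 52 ≥ 52 [met]
  The claimant carries Stage 3; the respondent now bears the burden.
Stage 4 — burden on respondent; standard: the preponderance of the evidence (weight is at least 52).
    (e): 70 − 19 = 51 < 52 [not met]
    (f): 78 − 18 = 60 ≥ 52 [met]
  Not every element is met, so the respondent fails to carry Stage 4.
So the claimant prevails.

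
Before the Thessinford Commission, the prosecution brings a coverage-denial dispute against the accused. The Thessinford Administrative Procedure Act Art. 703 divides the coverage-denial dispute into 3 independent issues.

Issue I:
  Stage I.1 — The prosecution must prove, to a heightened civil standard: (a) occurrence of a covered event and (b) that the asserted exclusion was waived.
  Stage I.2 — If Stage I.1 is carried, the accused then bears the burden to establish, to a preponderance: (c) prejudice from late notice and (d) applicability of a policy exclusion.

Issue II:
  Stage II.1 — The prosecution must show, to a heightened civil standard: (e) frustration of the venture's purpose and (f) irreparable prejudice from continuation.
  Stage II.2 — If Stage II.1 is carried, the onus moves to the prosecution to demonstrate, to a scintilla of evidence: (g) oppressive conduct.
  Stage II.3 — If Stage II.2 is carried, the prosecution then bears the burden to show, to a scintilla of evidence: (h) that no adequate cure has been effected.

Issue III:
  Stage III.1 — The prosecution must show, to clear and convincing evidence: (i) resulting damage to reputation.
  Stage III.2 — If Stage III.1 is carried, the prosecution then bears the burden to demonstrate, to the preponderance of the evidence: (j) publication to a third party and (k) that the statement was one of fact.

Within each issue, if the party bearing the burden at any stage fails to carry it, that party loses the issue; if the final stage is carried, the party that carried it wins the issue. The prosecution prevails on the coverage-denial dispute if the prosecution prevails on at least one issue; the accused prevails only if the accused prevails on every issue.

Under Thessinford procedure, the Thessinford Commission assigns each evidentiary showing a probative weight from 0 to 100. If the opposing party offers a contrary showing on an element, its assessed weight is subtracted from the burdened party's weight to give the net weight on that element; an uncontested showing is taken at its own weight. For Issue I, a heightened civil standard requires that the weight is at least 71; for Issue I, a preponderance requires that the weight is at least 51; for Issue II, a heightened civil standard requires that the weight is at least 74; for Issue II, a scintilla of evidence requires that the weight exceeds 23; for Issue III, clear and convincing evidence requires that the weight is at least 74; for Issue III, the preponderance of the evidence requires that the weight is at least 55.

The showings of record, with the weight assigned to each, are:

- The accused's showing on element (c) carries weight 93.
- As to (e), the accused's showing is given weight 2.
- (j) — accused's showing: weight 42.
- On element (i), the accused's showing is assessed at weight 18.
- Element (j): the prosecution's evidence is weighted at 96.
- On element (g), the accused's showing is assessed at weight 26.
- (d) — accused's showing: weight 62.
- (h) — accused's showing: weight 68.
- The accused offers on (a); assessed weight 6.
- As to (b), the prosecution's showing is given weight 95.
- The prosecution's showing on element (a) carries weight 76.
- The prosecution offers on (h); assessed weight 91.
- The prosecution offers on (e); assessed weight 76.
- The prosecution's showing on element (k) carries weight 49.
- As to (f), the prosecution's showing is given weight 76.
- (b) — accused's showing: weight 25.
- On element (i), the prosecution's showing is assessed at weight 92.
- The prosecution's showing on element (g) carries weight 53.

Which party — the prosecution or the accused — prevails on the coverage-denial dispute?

accused

— Issue I —
At Stage I.1 the prosecution must meet a heightened civil standard (weight is at least 71): on (a) the weight is 76 less the opposing 6 gives net 70, < 71, so (a) does not meet the standard; on (b) the weight is 95 less the opposing 25 gives net 70, which does not reach 71, so (b) does not meet the standard.
  The prosecution does not carry Stage I.1.
The accused prevails on this issue.
— Issue II —
Stage II.1 — burden on prosecution; standard: a heightened civil standard (weight is at least 74).
    (e): 76 − 2 = 74 ≥ 74 [met]
    (f): 76 ≥ 74 [met]
  Stage II.1 is satisfied; the prosecution continues to bear the burden.
Stage II.2 — burden on prosecution; standard: a scintilla of evidence (weight exceeds 23).
    (g): 53 − 26 = 27 > 23 [met]
  Stage II.2 is satisfied; the prosecution continues to bear the burden.
Stage II.3 — burden on prosecution; standard: a scintilla of evidence (weight exceeds 23).
    (h): 91 − 68 = 23 ≤ 23 [not met]
  Stage II.3 not carried; the prosecution fails its burden.
So the accused prevails on this issue.
— Issue III —
Stage III.1 (prosecution, clear and convincing evidence, weight is at least 74): (i) net 92−18=74 ≥ 74 — meets.
  All elements met. The prosecution retains the burden for Stage III.2.
Stage III.2 (prosecution, the preponderance of the evidence, weight is at least 55): (j) net 96−42=54 < 55 — fails; (k) 49 < 55 — fails.
  Not every element is met, so the prosecution fails to carry Stage III.2.
The accused prevails on this issue.
Per-issue: Issue I → accused; Issue II → accused; Issue III → accused. The prosecution must prevail on at least one issue; overall, the accused prevails.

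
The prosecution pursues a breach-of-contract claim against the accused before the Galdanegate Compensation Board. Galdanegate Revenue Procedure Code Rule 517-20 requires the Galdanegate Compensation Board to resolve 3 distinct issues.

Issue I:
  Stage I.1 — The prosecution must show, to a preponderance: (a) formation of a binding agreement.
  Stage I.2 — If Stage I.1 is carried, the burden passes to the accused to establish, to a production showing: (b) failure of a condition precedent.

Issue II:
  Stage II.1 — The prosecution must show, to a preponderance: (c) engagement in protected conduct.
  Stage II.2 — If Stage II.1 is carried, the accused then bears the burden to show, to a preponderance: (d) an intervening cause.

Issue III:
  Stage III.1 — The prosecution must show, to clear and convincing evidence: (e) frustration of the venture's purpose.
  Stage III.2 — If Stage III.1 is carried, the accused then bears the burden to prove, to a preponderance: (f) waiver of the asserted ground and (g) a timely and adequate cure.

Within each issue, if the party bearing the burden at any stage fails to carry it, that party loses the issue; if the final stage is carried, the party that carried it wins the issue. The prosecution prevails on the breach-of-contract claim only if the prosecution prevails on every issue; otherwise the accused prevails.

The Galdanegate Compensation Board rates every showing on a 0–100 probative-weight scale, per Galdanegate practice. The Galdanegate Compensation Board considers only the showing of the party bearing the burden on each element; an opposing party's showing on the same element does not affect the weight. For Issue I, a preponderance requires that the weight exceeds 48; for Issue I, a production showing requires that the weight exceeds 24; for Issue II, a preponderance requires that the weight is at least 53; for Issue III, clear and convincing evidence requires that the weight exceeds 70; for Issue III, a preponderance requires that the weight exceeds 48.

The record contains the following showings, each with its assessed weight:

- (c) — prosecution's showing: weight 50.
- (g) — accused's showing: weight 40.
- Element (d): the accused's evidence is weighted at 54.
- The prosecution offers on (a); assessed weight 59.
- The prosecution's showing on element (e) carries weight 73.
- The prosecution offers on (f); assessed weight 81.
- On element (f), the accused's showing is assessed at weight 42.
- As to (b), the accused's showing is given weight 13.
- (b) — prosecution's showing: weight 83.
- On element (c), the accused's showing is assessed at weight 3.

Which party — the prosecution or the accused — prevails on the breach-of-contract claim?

accused

— Issue I —
Stage I.1 — burden on prosecution; standard: a preponderance (weight exceeds 48).
    (a): 59 > 48 [met]
  Stage I.1 carried; the burden shifts to the accused.
Stage I.2 — burden on accused; standard: a production showing (weight exceeds 24).
    (b): 13 (prosecution's 83 disregarded) ≤ 24 [not met]
  Not every element is met, so the accused fails to carry Stage I.2.
The analysis ends at Stage I.2; the prosecution prevails on this issue.
— Issue II —
At Stage II.1 the prosecution must meet a preponderance (weight is at least 53): on (c) the weight is 50 (the accused's 3 is given no effect), which does not reach 53, so (c) does not meet the standard.
  Not every element is met, so the prosecution fails to carry Stage II.1.
The analysis ends at Stage II.1; the accused prevails on this issue.
— Issue III —
Stage III.1 — burden on prosecution; standard: clear and convincing evidence (weight exceeds 70).
    (e): 73 > 70 [met]
  All elements met. The burden passes to the accused.
Stage III.2 — burden on accused; standard: a preponderance (weight exceeds 48).
    (f): 42 (prosecution's 81 disregarded) ≤ 48 [not met]
    (g): 40 ≤ 48 [not met]
  Not every element is met, so the accused fails to carry Stage III.2.
The prosecution prevails on this issue.
Per-issue: Issue I → prosecution; Issue II → accused; Issue III → prosecution. The prosecution must prevail on every issue; overall, the accused prevails.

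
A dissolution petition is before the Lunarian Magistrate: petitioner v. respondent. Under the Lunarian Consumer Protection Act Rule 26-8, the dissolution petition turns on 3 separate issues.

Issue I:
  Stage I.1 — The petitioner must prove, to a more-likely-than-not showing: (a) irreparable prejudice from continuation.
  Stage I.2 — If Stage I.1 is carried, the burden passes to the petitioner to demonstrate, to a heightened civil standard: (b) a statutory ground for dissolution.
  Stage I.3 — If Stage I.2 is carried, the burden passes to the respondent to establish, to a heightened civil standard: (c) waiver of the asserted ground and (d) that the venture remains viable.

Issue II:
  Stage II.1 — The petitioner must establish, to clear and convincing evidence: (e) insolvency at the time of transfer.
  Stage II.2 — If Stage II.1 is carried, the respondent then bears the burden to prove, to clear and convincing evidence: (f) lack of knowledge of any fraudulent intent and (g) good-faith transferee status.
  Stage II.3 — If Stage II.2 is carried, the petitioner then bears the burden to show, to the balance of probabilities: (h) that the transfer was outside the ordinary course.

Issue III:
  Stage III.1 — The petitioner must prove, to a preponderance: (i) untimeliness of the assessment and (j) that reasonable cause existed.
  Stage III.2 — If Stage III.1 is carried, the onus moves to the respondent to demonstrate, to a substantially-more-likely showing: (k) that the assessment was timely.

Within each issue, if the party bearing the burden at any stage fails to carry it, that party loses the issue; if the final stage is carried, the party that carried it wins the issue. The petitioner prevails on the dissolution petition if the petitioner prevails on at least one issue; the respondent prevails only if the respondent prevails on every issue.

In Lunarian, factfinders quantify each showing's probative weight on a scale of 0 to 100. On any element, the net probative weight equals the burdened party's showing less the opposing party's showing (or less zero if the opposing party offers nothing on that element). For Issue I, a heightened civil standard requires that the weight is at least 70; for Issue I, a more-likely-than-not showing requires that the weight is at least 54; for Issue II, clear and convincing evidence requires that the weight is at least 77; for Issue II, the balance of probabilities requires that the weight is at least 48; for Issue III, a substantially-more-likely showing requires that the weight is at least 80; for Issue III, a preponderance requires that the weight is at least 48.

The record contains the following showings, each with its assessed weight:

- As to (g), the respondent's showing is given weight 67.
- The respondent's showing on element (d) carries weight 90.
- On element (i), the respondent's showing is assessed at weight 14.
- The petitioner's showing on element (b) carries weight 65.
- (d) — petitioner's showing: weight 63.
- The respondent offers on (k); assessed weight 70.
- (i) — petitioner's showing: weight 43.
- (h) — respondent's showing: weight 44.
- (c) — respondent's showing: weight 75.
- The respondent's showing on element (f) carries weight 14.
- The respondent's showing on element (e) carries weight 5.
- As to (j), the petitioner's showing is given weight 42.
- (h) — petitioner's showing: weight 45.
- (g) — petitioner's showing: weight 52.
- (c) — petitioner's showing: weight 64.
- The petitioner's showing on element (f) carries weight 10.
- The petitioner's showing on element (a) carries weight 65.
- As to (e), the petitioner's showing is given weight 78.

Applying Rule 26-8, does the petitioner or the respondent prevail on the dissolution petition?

respondent

— Issue I —
Stage I.1 (petitioner, a more-likely-than-not showing, weight is at least 54): (a) 65 ≥ 54 — meets.
  Stage I.1 is satisfied; the petitioner continues to bear the burden.
Stage I.2 (petitioner, a heightened civil standard, weight is at least 70): (b) 65 < 70 — fails.
  Stage I.2 not carried; the petitioner fails its burden.
The respondent prevails on this issue.
— Issue II —
At Stage II.1 the petitioner must meet clear and convincing evidence (weight is at least 77): on (e) the weight is 78 less the opposing 5 gives net 73, which does not reach 77, so (e) does not meet the standard.
  The petitioner does not carry Stage II.1.
The respondent prevails on this issue.
— Issue III —
Stage III.1 — burden on petitioner; standard: a preponderance (weight is at least 48).
    (i): 43 − 14 = 29 < 48 [not met]
    (j): 42 < 48 [not met]
  Stage III.1 not carried; the petitioner fails its burden.
The respondent prevails on this issue.
Per-issue: Issue I → respondent; Issue II → respondent; Issue III → respondent. The petitioner must prevail on at least one issue; overall, the respondent prevails.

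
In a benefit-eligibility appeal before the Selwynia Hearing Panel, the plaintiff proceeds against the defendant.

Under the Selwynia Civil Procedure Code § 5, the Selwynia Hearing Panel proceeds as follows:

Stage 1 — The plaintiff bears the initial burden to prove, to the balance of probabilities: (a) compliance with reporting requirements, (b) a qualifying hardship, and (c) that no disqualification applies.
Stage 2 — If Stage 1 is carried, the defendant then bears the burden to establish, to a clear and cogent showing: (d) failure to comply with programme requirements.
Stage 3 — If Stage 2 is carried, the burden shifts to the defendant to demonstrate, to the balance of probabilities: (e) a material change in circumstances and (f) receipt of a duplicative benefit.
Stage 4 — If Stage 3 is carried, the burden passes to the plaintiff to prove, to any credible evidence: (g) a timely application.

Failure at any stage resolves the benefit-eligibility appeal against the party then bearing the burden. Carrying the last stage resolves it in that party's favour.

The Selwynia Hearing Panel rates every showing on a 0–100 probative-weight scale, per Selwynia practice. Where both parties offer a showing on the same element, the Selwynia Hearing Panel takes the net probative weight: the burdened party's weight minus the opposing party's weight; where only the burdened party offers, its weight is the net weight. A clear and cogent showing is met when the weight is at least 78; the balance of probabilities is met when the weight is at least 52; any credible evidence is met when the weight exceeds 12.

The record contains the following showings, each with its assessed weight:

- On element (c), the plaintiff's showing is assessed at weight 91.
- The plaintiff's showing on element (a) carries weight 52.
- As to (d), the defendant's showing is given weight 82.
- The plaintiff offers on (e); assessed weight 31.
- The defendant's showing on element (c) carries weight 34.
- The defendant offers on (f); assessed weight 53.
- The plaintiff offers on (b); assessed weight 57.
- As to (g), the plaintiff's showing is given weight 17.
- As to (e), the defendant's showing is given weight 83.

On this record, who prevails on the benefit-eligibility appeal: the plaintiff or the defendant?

Stage 1 — burden on plaintiff; standard: the balance of probabilities (weight is at least 52).
    (a): 52 ≥ 52 [met]
    (b): 57 ≥ 52 [met]
    (c): 91 − 34 = 57 ≥ 52 [met]
  All elements met. The burden passes to the defendant.
Stage 2 — burden on defendant; standard: a clear and cogent showing (weight is at least 78).
    (d): 82 ≥ 78 [met]
  All elements met. The defendant retains the burden for Stage 3.
Stage 3 — burden on defendant; standard: the balance of probabilities (weight is at least 52).
    (e): 83 − 31 = 52 ≥ 52 [met]
    (f): 53 ≥ 52 [met]
  The defendant carries Stage 3; the plaintiff now bears the burden.
Stage 4 — burden on plaintiff; standard: any credible evidence (weight exceeds 12).
    (g): 17 > 12 [met]
  Stage 4 carried; the final stage is satisfied.
All stages carried — the plaintiff prevails.

plaintiff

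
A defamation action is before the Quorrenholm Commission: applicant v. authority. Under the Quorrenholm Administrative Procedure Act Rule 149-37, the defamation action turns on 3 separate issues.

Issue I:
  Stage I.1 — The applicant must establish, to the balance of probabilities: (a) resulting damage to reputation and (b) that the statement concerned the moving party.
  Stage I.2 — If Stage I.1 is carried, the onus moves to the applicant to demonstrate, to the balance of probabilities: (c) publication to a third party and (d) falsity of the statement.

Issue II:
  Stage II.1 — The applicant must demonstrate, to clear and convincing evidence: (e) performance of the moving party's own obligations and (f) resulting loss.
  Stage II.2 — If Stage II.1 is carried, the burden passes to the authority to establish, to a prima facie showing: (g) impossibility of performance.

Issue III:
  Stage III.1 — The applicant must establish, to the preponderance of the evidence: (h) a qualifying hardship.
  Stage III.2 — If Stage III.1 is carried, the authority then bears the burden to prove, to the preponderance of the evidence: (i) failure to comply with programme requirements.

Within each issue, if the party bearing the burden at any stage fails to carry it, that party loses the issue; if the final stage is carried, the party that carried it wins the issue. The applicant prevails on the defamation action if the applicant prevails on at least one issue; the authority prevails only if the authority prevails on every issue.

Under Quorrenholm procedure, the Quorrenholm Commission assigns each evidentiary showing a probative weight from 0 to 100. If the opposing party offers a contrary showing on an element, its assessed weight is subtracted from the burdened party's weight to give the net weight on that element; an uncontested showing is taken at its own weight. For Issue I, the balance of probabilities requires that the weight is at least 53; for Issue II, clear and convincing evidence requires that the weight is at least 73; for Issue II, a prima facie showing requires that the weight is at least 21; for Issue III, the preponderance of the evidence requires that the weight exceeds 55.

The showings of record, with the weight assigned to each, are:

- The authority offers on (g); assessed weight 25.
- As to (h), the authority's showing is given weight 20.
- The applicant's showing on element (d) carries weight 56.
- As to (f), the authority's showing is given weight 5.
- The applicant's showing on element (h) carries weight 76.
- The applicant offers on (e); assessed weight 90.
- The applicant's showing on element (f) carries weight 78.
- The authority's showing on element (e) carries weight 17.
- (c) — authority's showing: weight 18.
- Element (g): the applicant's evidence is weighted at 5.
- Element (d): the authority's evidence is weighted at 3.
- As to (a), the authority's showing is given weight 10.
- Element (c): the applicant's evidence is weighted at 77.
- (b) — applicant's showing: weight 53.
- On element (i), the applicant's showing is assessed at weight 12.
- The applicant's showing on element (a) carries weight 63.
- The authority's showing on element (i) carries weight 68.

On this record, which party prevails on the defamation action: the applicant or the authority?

— Issue I —
Stage I.1 — burden on applicant; standard: the balance of probabilities (weight is at least 53).
    (a): 63 − 10 = 53 ≥ 53 [met]
    (b): 53 ≥ 53 [met]
  Stage I.1 carried; the burden remains with the applicant.
Stage I.2 — burden on applicant; standard: the balance of probabilities (weight is at least 53).
    (c): 77 − 18 = 59 ≥ 53 [met]
    (d): 56 − 3 = 53 ≥ 53 [met]
  All elements met at the final stage.
All stages carried — the applicant prevails on this issue.
— Issue II —
At Stage II.1 the applicant must meet clear and convincing evidence (weight is at least 73): on (e) the weight is 90 less the opposing 17 gives net 73, ≥ 73, so (e) meets the standard; on (f) the weight is 78 less the opposing 5 gives net 73, ≥ 73, so (f) meets the standard.
  The applicant carries Stage II.1; the authority now bears the burden.
At Stage II.2 the authority must meet a prima facie showing (weight is at least 21): on (g) the weight is 25 less the opposing 5 gives net 20, < 21, so (g) does not meet the standard.
  The authority does not carry Stage II.2.
So the applicant prevails on this issue.
— Issue III —
At Stage III.1 the applicant must meet the preponderance of the evidence (weight exceeds 55): on (h) the weight is 76 less the opposing 20 gives net 56, which does exceed 55, so (h) meets the standard.
  Stage III.1 carried; the burden shifts to the authority.
At Stage III.2 the authority must meet the preponderance of the evidence (weight exceeds 55): on (i) the weight is 68 less the opposing 12 gives net 56, > 55, so (i) meets the standard.
  The authority carries the last stage.
With every stage satisfied, the authority prevails on this issue.
Per-issue: Issue I → applicant; Issue II → applicant; Issue III → authority. The applicant must prevail on at least one issue; overall, the applicant prevails.

applicant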